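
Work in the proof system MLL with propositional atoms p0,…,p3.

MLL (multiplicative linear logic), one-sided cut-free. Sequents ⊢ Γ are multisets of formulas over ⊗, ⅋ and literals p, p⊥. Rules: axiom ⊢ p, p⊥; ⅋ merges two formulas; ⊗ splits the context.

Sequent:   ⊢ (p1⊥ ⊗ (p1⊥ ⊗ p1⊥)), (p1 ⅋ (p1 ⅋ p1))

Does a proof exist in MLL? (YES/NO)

Proof tree:
[⅋]  ⊢ (p1⊥ ⊗ (p1⊥ ⊗ p1⊥)), (p1 ⅋ (p1 ⅋ p1))
  [⅋]  ⊢ p1, (p1⊥ ⊗ (p1⊥ ⊗ p1⊥)), (p1 ⅋ p1)
    [⊗]  ⊢ p1, p1, p1, (p1⊥ ⊗ (p1⊥ ⊗ p1⊥))
      [Ax]  ⊢ p1, p1⊥
      [⊗]  ⊢ p1, p1, (p1⊥ ⊗ p1⊥)
        [Ax]  ⊢ p1, p1⊥
        [Ax]  ⊢ p1, p1⊥

Result: YES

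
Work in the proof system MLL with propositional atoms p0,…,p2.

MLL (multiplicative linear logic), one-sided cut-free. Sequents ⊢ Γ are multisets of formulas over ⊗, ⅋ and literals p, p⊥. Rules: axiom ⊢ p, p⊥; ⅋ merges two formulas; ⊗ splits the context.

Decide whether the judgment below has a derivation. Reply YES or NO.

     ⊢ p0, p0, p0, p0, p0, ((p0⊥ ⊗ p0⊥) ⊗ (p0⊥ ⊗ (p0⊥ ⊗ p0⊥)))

Derivation trace:
[⊗]  ⊢ p0, p0, p0, p0, p0, ((p0⊥ ⊗ p0⊥) ⊗ (p0⊥ ⊗ (p0⊥ ⊗ p0⊥)))
  [⊗]  ⊢ p0, p0, (p0⊥ ⊗ p0⊥)
    [Ax]  ⊢ p0, p0⊥
    [Ax]  ⊢ p0, p0⊥
  [⊗]  ⊢ p0, p0, p0, (p0⊥ ⊗ (p0⊥ ⊗ p0⊥))
    [Ax]  ⊢ p0, p0⊥
    [⊗]  ⊢ p0, p0, (p0⊥ ⊗ p0⊥)
      [Ax]  ⊢ p0, p0⊥
      [Ax]  ⊢ p0, p0⊥

Result: YES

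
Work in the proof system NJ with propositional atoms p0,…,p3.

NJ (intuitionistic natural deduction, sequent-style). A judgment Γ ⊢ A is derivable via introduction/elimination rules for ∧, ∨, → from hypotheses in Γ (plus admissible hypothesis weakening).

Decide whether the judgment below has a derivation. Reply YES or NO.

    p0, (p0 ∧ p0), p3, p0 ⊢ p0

Proof tree:
[Wk] p0, (p0 ∧ p0), p3, p0 ⊢ p0
  [Wk] p0, (p0 ∧ p0), p3 ⊢ p0
    [Wk] p0, (p0 ∧ p0) ⊢ p0
      [Ax] p0 ⊢ p0

Result: YES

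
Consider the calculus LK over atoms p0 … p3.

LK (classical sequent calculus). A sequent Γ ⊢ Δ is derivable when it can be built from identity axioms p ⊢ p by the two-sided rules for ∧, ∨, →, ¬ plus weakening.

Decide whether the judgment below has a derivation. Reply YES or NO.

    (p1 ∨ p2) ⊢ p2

Truth-table refutation:
  v=0000: Γ:[(p1 ∨ p2)=F] Δ:[p2=F] refutes=False
  v=0001: Γ:[(p1 ∨ p2)=F] Δ:[p2=F] refutes=False
  v=0010: Γ:[(p1 ∨ p2)=T] Δ:[p2=T] refutes=False
  v=0011: Γ:[(p1 ∨ p2)=T] Δ:[p2=T] refutes=False
  v=0100: Γ:[(p1 ∨ p2)=T] Δ:[p2=F] refutes=True  ← countermodel

Result: NO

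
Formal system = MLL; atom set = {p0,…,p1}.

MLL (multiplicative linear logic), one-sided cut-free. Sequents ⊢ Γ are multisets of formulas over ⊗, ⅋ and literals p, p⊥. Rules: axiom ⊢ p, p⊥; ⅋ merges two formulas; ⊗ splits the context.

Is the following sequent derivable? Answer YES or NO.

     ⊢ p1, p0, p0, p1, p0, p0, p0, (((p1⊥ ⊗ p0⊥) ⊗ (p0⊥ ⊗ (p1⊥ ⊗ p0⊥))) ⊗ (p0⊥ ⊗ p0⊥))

Derivation (root first):
[⊗]  ⊢ p1, p0, p0, p1, p0, p0, p0, (((p1⊥ ⊗ p0⊥) ⊗ (p0⊥ ⊗ (p1⊥ ⊗ p0⊥))) ⊗ (p0⊥ ⊗ p0⊥))
  [⊗]  ⊢ p1, p0, p0, p1, p0, ((p1⊥ ⊗ p0⊥) ⊗ (p0⊥ ⊗ (p1⊥ ⊗ p0⊥)))
    [⊗]  ⊢ p1, p0, (p1⊥ ⊗ p0⊥)
      [Ax]  ⊢ p1, p1⊥
      [Ax]  ⊢ p0, p0⊥
    [⊗]  ⊢ p0, p1, p0, (p0⊥ ⊗ (p1⊥ ⊗ p0⊥))
      [Ax]  ⊢ p0, p0⊥
      [⊗]  ⊢ p1, p0, (p1⊥ ⊗ p0⊥)
        [Ax]  ⊢ p1, p1⊥
        [Ax]  ⊢ p0, p0⊥
  [⊗]  ⊢ p0, p0, (p0⊥ ⊗ p0⊥)
    [Ax]  ⊢ p0, p0⊥
    [Ax]  ⊢ p0, p0⊥

Result: YES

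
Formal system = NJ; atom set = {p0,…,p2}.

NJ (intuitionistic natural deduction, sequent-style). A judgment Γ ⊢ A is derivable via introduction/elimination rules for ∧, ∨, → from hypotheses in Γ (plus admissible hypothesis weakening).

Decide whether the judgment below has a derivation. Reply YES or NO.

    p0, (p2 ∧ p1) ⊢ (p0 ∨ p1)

Derivation trace:
[∨I₁] p0, (p2 ∧ p1) ⊢ (p0 ∨ p1)
  [Wk] p0, (p2 ∧ p1) ⊢ p0
    [Ax] p0 ⊢ p0

Result: YES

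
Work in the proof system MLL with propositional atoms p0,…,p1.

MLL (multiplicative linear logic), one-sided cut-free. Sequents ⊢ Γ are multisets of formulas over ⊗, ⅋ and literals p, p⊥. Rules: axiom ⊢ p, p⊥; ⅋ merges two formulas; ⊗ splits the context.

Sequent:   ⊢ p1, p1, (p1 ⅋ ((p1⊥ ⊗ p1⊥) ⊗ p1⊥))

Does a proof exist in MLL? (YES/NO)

Proof tree:
[⅋]  ⊢ p1, p1, (p1 ⅋ ((p1⊥ ⊗ p1⊥) ⊗ p1⊥))
  [⊗]  ⊢ p1, p1, p1, ((p1⊥ ⊗ p1⊥) ⊗ p1⊥)
    [⊗]  ⊢ p1, p1, (p1⊥ ⊗ p1⊥)
      [Ax]  ⊢ p1, p1⊥
      [Ax]  ⊢ p1, p1⊥
    [Ax]  ⊢ p1, p1⊥

Result: YES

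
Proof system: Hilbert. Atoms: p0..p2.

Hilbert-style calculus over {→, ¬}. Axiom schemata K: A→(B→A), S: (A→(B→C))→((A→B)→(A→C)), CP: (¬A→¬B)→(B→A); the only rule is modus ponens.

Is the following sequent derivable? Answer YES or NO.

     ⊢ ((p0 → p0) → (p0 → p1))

Truth-table refutation:
  v=000: Γ:[] Δ:[((p0 → p0) → (p0 → p1))=T] refutes=False
  v=001: Γ:[] Δ:[((p0 → p0) → (p0 → p1))=T] refutes=False
  v=010: Γ:[] Δ:[((p0 → p0) → (p0 → p1))=T] refutes=False
  v=011: Γ:[] Δ:[((p0 → p0) → (p0 → p1))=T] refutes=False
  v=100: Γ:[] Δ:[((p0 → p0) → (p0 → p1))=F] refutes=True  ← countermodel

Result: NO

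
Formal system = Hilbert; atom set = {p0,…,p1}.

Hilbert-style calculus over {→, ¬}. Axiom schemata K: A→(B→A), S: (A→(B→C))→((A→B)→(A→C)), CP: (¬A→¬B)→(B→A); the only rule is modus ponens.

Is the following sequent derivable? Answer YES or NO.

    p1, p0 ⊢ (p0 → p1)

Proof tree:
[MP] p1, p0 ⊢ (p0 → p1)
  [K]  ⊢ (p1 → (p0 → p1))
  [MP] p1, p0 ⊢ p1
    [MP] p1 ⊢ (p0 → p1)
      [K]  ⊢ (p1 → (p0 → p1))
      [Hyp] p1 ⊢ p1
    [Hyp] p0 ⊢ p0

Result: YES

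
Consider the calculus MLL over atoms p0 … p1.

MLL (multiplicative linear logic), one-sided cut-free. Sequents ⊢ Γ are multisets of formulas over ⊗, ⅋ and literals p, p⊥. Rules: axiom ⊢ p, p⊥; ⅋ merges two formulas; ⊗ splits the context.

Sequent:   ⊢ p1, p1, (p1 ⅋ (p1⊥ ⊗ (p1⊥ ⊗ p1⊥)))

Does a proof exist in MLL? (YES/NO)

Derivation trace:
[⅋]  ⊢ p1, p1, (p1 ⅋ (p1⊥ ⊗ (p1⊥ ⊗ p1⊥)))
  [⊗]  ⊢ p1, p1, p1, (p1⊥ ⊗ (p1⊥ ⊗ p1⊥))
    [Ax]  ⊢ p1, p1⊥
    [⊗]  ⊢ p1, p1, (p1⊥ ⊗ p1⊥)
      [Ax]  ⊢ p1, p1⊥
      [Ax]  ⊢ p1, p1⊥

Result: YES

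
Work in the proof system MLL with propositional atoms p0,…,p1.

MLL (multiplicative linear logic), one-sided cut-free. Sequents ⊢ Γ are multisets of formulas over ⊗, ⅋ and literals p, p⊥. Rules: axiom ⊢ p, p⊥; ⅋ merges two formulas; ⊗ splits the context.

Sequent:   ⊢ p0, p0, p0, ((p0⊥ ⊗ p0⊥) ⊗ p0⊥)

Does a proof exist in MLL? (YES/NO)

Derivation (root first):
[⊗]  ⊢ p0, p0, p0, ((p0⊥ ⊗ p0⊥) ⊗ p0⊥)
  [⊗]  ⊢ p0, p0, (p0⊥ ⊗ p0⊥)
    [Ax]  ⊢ p0, p0⊥
    [Ax]  ⊢ p0, p0⊥
  [Ax]  ⊢ p0, p0⊥

Result: YES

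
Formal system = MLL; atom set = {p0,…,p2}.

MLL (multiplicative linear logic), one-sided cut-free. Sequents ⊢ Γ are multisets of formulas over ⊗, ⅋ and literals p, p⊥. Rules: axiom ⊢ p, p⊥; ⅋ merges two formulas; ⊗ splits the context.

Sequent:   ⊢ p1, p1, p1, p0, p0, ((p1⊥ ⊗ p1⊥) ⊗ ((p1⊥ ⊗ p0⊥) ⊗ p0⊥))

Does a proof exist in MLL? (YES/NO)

Derivation trace:
[⊗]  ⊢ p1, p1, p1, p0, p0, ((p1⊥ ⊗ p1⊥) ⊗ ((p1⊥ ⊗ p0⊥) ⊗ p0⊥))
  [⊗]  ⊢ p1, p1, (p1⊥ ⊗ p1⊥)
    [Ax]  ⊢ p1, p1⊥
    [Ax]  ⊢ p1, p1⊥
  [⊗]  ⊢ p1, p0, p0, ((p1⊥ ⊗ p0⊥) ⊗ p0⊥)
    [⊗]  ⊢ p1, p0, (p1⊥ ⊗ p0⊥)
      [Ax]  ⊢ p1, p1⊥
      [Ax]  ⊢ p0, p0⊥
    [Ax]  ⊢ p0, p0⊥

Result: YES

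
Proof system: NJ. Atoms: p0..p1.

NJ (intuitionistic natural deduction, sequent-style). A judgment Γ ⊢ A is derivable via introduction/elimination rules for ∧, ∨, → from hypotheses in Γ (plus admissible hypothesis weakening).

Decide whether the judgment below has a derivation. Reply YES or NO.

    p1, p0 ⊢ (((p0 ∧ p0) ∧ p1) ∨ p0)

Derivation trace:
[∨I₁] p1, p0 ⊢ (((p0 ∧ p0) ∧ p1) ∨ p0)
  [∧I] p1, p0 ⊢ ((p0 ∧ p0) ∧ p1)
    [∧I] p0 ⊢ (p0 ∧ p0)
      [Ax] p0 ⊢ p0
      [Ax] p0 ⊢ p0
    [Ax] p1 ⊢ p1

Result: YES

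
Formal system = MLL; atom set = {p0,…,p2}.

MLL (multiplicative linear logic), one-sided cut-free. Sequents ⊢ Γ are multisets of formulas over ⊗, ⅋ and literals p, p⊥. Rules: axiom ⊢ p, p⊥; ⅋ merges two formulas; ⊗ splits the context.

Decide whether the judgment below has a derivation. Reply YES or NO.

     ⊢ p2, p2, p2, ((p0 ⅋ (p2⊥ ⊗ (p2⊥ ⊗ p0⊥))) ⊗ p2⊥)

Derivation trace:
[⊗]  ⊢ p2, p2, p2, ((p0 ⅋ (p2⊥ ⊗ (p2⊥ ⊗ p0⊥))) ⊗ p2⊥)
  [⅋]  ⊢ p2, p2, (p0 ⅋ (p2⊥ ⊗ (p2⊥ ⊗ p0⊥)))
    [⊗]  ⊢ p2, p2, p0, (p2⊥ ⊗ (p2⊥ ⊗ p0⊥))
      [Ax]  ⊢ p2, p2⊥
      [⊗]  ⊢ p2, p0, (p2⊥ ⊗ p0⊥)
        [Ax]  ⊢ p2, p2⊥
        [Ax]  ⊢ p0, p0⊥
  [Ax]  ⊢ p2, p2⊥

Result: YES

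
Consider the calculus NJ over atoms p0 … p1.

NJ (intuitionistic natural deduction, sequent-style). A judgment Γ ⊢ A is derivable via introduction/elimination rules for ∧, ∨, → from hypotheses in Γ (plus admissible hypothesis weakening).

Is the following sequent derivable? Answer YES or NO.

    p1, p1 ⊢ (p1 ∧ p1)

Derivation (root first):
[Wk] p1, p1 ⊢ (p1 ∧ p1)
  [∧I] p1 ⊢ (p1 ∧ p1)
    [Ax] p1 ⊢ p1
    [Ax] p1 ⊢ p1

Result: YES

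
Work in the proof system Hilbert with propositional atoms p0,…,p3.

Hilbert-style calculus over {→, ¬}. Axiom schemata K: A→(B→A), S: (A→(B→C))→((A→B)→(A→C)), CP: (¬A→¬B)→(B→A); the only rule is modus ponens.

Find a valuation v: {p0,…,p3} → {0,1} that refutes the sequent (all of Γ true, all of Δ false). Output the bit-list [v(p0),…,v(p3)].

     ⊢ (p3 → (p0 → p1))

Search for a countermodel by truth-table:
  v=0000: Γ:[] Δ:[(p3 → (p0 → p1))=T] refutes=False
  v=0001: Γ:[] Δ:[(p3 → (p0 → p1))=T] refutes=False
  v=0010: Γ:[] Δ:[(p3 → (p0 → p1))=T] refutes=False
  v=0011: Γ:[] Δ:[(p3 → (p0 → p1))=T] refutes=False
  v=0100: Γ:[] Δ:[(p3 → (p0 → p1))=T] refutes=False
  v=0101: Γ:[] Δ:[(p3 → (p0 → p1))=T] refutes=False
  v=0110: Γ:[] Δ:[(p3 → (p0 → p1))=T] refutes=False
  v=0111: Γ:[] Δ:[(p3 → (p0 → p1))=T] refutes=False
  v=1000: Γ:[] Δ:[(p3 → (p0 → p1))=T] refutes=False
  v=1001: Γ:[] Δ:[(p3 → (p0 → p1))=F] refutes=True  ← countermodel

Result: [1, 0, 0, 1]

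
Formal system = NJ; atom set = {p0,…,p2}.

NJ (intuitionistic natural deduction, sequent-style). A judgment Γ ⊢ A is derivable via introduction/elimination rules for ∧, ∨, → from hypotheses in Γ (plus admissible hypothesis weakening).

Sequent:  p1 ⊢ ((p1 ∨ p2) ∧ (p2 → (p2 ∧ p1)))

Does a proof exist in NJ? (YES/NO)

Proof tree:
[∧I] p1 ⊢ ((p1 ∨ p2) ∧ (p2 → (p2 ∧ p1)))
  [∨I₁] p1 ⊢ (p1 ∨ p2)
    [Ax] p1 ⊢ p1
  [→I] p1 ⊢ (p2 → (p2 ∧ p1))
    [∧I] p1, p2 ⊢ (p2 ∧ p1)
      [Ax] p2 ⊢ p2
      [Ax] p1 ⊢ p1

Result: YES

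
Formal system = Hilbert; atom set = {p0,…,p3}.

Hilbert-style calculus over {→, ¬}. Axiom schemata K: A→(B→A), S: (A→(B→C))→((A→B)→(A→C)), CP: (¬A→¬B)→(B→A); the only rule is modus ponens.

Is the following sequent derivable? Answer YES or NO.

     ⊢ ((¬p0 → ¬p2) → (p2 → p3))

Enumerate valuations to refute Γ ⊢ Δ:
  v=0000: Γ:[] Δ:[((¬p0 → ¬p2) → (p2 → p3))=T] refutes=False
  v=0001: Γ:[] Δ:[((¬p0 → ¬p2) → (p2 → p3))=T] refutes=False
  v=0010: Γ:[] Δ:[((¬p0 → ¬p2) → (p2 → p3))=T] refutes=False
  v=0011: Γ:[] Δ:[((¬p0 → ¬p2) → (p2 → p3))=T] refutes=False
  v=0100: Γ:[] Δ:[((¬p0 → ¬p2) → (p2 → p3))=T] refutes=False
  v=0101: Γ:[] Δ:[((¬p0 → ¬p2) → (p2 → p3))=T] refutes=False
  v=0110: Γ:[] Δ:[((¬p0 → ¬p2) → (p2 → p3))=T] refutes=False
  v=0111: Γ:[] Δ:[((¬p0 → ¬p2) → (p2 → p3))=T] refutes=False
  v=1000: Γ:[] Δ:[((¬p0 → ¬p2) → (p2 → p3))=T] refutes=False
  v=1001: Γ:[] Δ:[((¬p0 → ¬p2) → (p2 → p3))=T] refutes=False
  v=1010: Γ:[] Δ:[((¬p0 → ¬p2) → (p2 → p3))=F] refutes=True  ← countermodel

Result: NO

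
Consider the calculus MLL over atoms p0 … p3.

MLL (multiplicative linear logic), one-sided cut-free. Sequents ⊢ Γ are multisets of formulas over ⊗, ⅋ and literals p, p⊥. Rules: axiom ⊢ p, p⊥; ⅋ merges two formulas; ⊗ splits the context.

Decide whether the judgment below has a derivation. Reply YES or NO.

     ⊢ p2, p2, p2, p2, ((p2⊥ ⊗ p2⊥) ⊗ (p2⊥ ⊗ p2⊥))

Proof tree:
[⊗]  ⊢ p2, p2, p2, p2, ((p2⊥ ⊗ p2⊥) ⊗ (p2⊥ ⊗ p2⊥))
  [⊗]  ⊢ p2, p2, (p2⊥ ⊗ p2⊥)
    [Ax]  ⊢ p2, p2⊥
    [Ax]  ⊢ p2, p2⊥
  [⊗]  ⊢ p2, p2, (p2⊥ ⊗ p2⊥)
    [Ax]  ⊢ p2, p2⊥
    [Ax]  ⊢ p2, p2⊥

Result: YES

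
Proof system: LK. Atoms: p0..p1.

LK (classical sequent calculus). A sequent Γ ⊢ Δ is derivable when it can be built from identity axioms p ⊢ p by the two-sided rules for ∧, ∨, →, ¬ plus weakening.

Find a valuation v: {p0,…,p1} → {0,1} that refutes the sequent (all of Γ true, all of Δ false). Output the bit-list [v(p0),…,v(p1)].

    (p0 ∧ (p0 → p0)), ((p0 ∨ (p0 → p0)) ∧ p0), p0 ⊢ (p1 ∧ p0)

Enumerate valuations to refute Γ ⊢ Δ:
  v=00: Γ:[(p0 ∧ (p0 → p0))=F, ((p0 ∨ (p0 → p0)) ∧ p0)=F, p0=F] Δ:[(p1 ∧ p0)=F] refutes=False
  v=01: Γ:[(p0 ∧ (p0 → p0))=F, ((p0 ∨ (p0 → p0)) ∧ p0)=F, p0=F] Δ:[(p1 ∧ p0)=F] refutes=False
  v=10: Γ:[(p0 ∧ (p0 → p0))=T, ((p0 ∨ (p0 → p0)) ∧ p0)=T, p0=T] Δ:[(p1 ∧ p0)=F] refutes=True  ← countermodel

Result: [1, 0]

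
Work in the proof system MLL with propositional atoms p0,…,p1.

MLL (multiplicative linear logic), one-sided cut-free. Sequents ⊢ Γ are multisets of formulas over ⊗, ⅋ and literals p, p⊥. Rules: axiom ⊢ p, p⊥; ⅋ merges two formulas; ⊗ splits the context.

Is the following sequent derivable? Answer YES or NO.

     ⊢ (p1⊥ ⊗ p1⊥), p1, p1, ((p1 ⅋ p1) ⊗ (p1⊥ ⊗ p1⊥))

Proof tree:
[⊗]  ⊢ (p1⊥ ⊗ p1⊥), p1, p1, ((p1 ⅋ p1) ⊗ (p1⊥ ⊗ p1⊥))
  [⅋]  ⊢ (p1⊥ ⊗ p1⊥), (p1 ⅋ p1)
    [⊗]  ⊢ p1, p1, (p1⊥ ⊗ p1⊥)
      [Ax]  ⊢ p1, p1⊥
      [Ax]  ⊢ p1, p1⊥
  [⊗]  ⊢ p1, p1, (p1⊥ ⊗ p1⊥)
    [Ax]  ⊢ p1, p1⊥
    [Ax]  ⊢ p1, p1⊥

Result: YES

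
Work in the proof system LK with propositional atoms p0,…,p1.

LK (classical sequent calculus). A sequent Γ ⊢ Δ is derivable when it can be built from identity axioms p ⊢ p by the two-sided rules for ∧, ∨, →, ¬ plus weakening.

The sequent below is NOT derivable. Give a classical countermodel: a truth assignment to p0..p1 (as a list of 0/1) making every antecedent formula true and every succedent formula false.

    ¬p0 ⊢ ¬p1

Enumerate valuations to refute Γ ⊢ Δ:
  v=00: Γ:[¬p0=T] Δ:[¬p1=T] refutes=False
  v=01: Γ:[¬p0=T] Δ:[¬p1=F] refutes=True  ← countermodel

Result: [0, 1]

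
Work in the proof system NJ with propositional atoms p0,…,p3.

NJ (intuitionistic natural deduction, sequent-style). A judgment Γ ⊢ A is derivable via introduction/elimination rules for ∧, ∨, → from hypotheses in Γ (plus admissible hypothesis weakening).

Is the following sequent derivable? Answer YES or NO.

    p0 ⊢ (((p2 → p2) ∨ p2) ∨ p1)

Proof tree:
[Wk] p0 ⊢ (((p2 → p2) ∨ p2) ∨ p1)
  [∨I₁]  ⊢ (((p2 → p2) ∨ p2) ∨ p1)
    [∨I₁]  ⊢ ((p2 → p2) ∨ p2)
      [→I]  ⊢ (p2 → p2)
        [Ax] p2 ⊢ p2

Result: YES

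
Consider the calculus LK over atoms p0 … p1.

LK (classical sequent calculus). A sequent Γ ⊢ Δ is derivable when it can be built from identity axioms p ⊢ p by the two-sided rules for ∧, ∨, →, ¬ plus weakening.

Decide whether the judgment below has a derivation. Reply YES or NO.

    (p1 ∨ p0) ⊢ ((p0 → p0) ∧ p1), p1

Enumerate valuations to refute Γ ⊢ Δ:
  v=00: Γ:[(p1 ∨ p0)=F] Δ:[((p0 → p0) ∧ p1)=F, p1=F] refutes=False
  v=01: Γ:[(p1 ∨ p0)=T] Δ:[((p0 → p0) ∧ p1)=T, p1=T] refutes=False
  v=10: Γ:[(p1 ∨ p0)=T] Δ:[((p0 → p0) ∧ p1)=F, p1=F] refutes=True  ← countermodel

Result: NO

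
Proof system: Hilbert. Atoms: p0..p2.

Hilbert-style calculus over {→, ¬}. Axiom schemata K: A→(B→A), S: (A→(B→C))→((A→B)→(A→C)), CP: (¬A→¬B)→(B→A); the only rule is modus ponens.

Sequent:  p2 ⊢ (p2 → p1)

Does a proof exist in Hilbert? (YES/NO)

Enumerate valuations to refute Γ ⊢ Δ:
  v=000: Γ:[p2=F] Δ:[(p2 → p1)=T] refutes=False
  v=001: Γ:[p2=T] Δ:[(p2 → p1)=F] refutes=True  ← countermodel

Result: NO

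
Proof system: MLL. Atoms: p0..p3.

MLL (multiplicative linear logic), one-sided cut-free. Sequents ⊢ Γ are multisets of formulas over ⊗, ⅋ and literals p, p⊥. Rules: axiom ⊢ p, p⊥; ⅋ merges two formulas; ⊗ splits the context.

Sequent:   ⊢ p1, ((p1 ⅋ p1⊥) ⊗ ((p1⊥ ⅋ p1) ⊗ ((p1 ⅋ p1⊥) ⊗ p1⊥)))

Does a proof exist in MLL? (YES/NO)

Proof tree:
[⊗]  ⊢ p1, ((p1 ⅋ p1⊥) ⊗ ((p1⊥ ⅋ p1) ⊗ ((p1 ⅋ p1⊥) ⊗ p1⊥)))
  [⅋]  ⊢ (p1 ⅋ p1⊥)
    [Ax]  ⊢ p1, p1⊥
  [⊗]  ⊢ p1, ((p1⊥ ⅋ p1) ⊗ ((p1 ⅋ p1⊥) ⊗ p1⊥))
    [⅋]  ⊢ (p1⊥ ⅋ p1)
      [Ax]  ⊢ p1, p1⊥
    [⊗]  ⊢ p1, ((p1 ⅋ p1⊥) ⊗ p1⊥)
      [⅋]  ⊢ (p1 ⅋ p1⊥)
        [Ax]  ⊢ p1, p1⊥
      [Ax]  ⊢ p1, p1⊥

Result: YES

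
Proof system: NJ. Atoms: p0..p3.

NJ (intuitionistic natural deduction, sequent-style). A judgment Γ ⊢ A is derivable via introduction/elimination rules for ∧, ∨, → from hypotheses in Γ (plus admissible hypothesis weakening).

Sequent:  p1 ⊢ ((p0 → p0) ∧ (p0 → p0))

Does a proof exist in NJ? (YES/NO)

Derivation (root first):
[Wk] p1 ⊢ ((p0 → p0) ∧ (p0 → p0))
  [∧I]  ⊢ ((p0 → p0) ∧ (p0 → p0))
    [→I]  ⊢ (p0 → p0)
      [Ax] p0 ⊢ p0
    [→I]  ⊢ (p0 → p0)
      [Ax] p0 ⊢ p0

Result: YES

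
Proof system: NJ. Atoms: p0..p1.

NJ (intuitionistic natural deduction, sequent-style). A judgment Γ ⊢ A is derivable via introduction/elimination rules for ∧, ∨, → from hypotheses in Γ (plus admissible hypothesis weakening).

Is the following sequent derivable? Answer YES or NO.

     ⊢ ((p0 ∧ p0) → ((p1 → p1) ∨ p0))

Proof tree:
[→I]  ⊢ ((p0 ∧ p0) → ((p1 → p1) ∨ p0))
  [∨I₁] (p0 ∧ p0) ⊢ ((p1 → p1) ∨ p0)
    [→I] (p0 ∧ p0) ⊢ (p1 → p1)
      [Wk] p1, (p0 ∧ p0) ⊢ p1
        [Ax] p1 ⊢ p1

Result: YES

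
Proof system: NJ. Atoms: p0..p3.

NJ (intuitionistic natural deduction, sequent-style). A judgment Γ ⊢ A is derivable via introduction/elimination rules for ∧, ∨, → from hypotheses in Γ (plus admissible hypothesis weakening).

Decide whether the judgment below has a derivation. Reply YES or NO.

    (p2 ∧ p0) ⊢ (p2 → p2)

Derivation trace:
[→I] (p2 ∧ p0) ⊢ (p2 → p2)
  [Wk] p2, (p2 ∧ p0) ⊢ p2
    [Ax] p2 ⊢ p2

Result: YES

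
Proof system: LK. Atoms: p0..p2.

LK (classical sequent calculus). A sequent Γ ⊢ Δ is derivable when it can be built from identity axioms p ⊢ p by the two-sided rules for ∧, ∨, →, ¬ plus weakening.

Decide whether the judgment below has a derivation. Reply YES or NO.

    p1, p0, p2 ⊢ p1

Derivation (root first):
[WL] p1, p0, p2 ⊢ p1
  [WL] p1, p0 ⊢ p1
    [Ax] p1 ⊢ p1

Result: YES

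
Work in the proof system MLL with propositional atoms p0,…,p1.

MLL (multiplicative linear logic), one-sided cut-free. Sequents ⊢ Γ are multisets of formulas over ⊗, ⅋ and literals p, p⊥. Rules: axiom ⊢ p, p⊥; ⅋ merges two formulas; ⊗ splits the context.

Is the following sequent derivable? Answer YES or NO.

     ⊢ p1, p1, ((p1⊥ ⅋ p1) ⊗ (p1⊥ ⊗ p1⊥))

Derivation (root first):
[⊗]  ⊢ p1, p1, ((p1⊥ ⅋ p1) ⊗ (p1⊥ ⊗ p1⊥))
  [⅋]  ⊢ (p1⊥ ⅋ p1)
    [Ax]  ⊢ p1, p1⊥
  [⊗]  ⊢ p1, p1, (p1⊥ ⊗ p1⊥)
    [Ax]  ⊢ p1, p1⊥
    [Ax]  ⊢ p1, p1⊥

Result: YES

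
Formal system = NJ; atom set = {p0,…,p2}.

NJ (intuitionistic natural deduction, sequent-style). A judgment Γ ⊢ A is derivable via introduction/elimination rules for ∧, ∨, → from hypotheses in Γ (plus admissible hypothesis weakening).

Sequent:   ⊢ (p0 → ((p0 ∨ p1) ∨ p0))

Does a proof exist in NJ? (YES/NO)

Derivation (root first):
[→I]  ⊢ (p0 → ((p0 ∨ p1) ∨ p0))
  [∨I₁] p0 ⊢ ((p0 ∨ p1) ∨ p0)
    [∨I₁] p0 ⊢ (p0 ∨ p1)
      [Ax] p0 ⊢ p0

Result: YES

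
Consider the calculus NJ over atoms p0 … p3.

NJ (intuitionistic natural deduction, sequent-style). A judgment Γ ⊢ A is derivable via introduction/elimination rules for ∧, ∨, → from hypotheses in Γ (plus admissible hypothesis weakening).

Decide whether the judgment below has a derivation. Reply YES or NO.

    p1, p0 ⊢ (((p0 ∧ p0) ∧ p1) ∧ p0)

Derivation trace:
[∧I] p1, p0 ⊢ (((p0 ∧ p0) ∧ p1) ∧ p0)
  [∧I] p1, p0 ⊢ ((p0 ∧ p0) ∧ p1)
    [∧I] p0 ⊢ (p0 ∧ p0)
      [Ax] p0 ⊢ p0
      [Ax] p0 ⊢ p0
    [Ax] p1 ⊢ p1
  [Ax] p0 ⊢ p0

Result: YES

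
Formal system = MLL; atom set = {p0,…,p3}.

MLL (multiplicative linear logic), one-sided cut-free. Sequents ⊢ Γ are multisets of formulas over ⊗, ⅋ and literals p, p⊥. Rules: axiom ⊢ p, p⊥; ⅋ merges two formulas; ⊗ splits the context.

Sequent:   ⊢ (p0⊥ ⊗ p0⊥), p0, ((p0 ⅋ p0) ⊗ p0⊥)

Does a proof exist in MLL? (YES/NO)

Derivation trace:
[⊗]  ⊢ (p0⊥ ⊗ p0⊥), p0, ((p0 ⅋ p0) ⊗ p0⊥)
  [⅋]  ⊢ (p0⊥ ⊗ p0⊥), (p0 ⅋ p0)
    [⊗]  ⊢ p0, p0, (p0⊥ ⊗ p0⊥)
      [Ax]  ⊢ p0, p0⊥
      [Ax]  ⊢ p0, p0⊥
  [Ax]  ⊢ p0, p0⊥

Result: YES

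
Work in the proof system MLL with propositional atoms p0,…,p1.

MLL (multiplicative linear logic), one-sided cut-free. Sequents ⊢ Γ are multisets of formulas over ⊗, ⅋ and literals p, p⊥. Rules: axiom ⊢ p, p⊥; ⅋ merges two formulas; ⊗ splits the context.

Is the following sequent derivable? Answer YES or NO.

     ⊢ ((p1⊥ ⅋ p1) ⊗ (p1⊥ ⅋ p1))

Derivation trace:
[⊗]  ⊢ ((p1⊥ ⅋ p1) ⊗ (p1⊥ ⅋ p1))
  [⅋]  ⊢ (p1⊥ ⅋ p1)
    [Ax]  ⊢ p1, p1⊥
  [⅋]  ⊢ (p1⊥ ⅋ p1)
    [Ax]  ⊢ p1, p1⊥

Result: YES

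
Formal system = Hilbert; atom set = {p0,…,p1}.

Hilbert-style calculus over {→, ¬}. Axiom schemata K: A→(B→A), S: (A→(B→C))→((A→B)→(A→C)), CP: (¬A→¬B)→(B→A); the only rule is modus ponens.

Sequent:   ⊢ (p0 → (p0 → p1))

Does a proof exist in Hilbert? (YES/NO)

Truth-table refutation:
  v=00: Γ:[] Δ:[(p0 → (p0 → p1))=T] refutes=False
  v=01: Γ:[] Δ:[(p0 → (p0 → p1))=T] refutes=False
  v=10: Γ:[] Δ:[(p0 → (p0 → p1))=F] refutes=True  ← countermodel

Result: NO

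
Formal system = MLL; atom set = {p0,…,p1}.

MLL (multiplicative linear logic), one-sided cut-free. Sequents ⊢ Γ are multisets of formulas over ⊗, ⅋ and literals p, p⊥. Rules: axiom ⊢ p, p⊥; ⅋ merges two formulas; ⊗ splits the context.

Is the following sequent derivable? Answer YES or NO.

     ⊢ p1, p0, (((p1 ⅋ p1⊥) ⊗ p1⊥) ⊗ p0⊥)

Derivation (root first):
[⊗]  ⊢ p1, p0, (((p1 ⅋ p1⊥) ⊗ p1⊥) ⊗ p0⊥)
  [⊗]  ⊢ p1, ((p1 ⅋ p1⊥) ⊗ p1⊥)
    [⅋]  ⊢ (p1 ⅋ p1⊥)
      [Ax]  ⊢ p1, p1⊥
    [Ax]  ⊢ p1, p1⊥
  [Ax]  ⊢ p0, p0⊥

Result: YES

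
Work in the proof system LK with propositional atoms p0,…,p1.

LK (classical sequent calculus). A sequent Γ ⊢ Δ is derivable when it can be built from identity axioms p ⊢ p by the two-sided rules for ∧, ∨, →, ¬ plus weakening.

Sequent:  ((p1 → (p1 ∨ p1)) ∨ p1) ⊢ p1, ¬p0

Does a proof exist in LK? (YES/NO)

Enumerate valuations to refute Γ ⊢ Δ:
  v=00: Γ:[((p1 → (p1 ∨ p1)) ∨ p1)=T] Δ:[p1=F, ¬p0=T] refutes=False
  v=01: Γ:[((p1 → (p1 ∨ p1)) ∨ p1)=T] Δ:[p1=T, ¬p0=T] refutes=False
  v=10: Γ:[((p1 → (p1 ∨ p1)) ∨ p1)=T] Δ:[p1=F, ¬p0=F] refutes=True  ← countermodel

Result: NO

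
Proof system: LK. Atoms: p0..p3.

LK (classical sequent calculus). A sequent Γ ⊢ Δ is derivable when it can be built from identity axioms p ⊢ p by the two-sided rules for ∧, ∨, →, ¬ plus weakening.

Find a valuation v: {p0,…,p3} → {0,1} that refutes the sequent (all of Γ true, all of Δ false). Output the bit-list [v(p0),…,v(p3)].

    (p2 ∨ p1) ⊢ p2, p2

Search for a countermodel by truth-table:
  v=0000: Γ:[(p2 ∨ p1)=F] Δ:[p2=F, p2=F] refutes=False
  v=0001: Γ:[(p2 ∨ p1)=F] Δ:[p2=F, p2=F] refutes=False
  v=0010: Γ:[(p2 ∨ p1)=T] Δ:[p2=T, p2=T] refutes=False
  v=0011: Γ:[(p2 ∨ p1)=T] Δ:[p2=T, p2=T] refutes=False
  v=0100: Γ:[(p2 ∨ p1)=T] Δ:[p2=F, p2=F] refutes=True  ← countermodel

Result: [0, 1, 0, 0]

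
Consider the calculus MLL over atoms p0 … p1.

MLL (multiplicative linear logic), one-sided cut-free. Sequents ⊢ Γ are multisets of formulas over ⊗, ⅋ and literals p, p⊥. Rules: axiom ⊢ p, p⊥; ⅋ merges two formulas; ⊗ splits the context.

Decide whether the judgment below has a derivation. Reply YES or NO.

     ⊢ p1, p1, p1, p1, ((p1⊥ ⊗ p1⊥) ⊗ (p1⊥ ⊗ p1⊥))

Derivation (root first):
[⊗]  ⊢ p1, p1, p1, p1, ((p1⊥ ⊗ p1⊥) ⊗ (p1⊥ ⊗ p1⊥))
  [⊗]  ⊢ p1, p1, (p1⊥ ⊗ p1⊥)
    [Ax]  ⊢ p1, p1⊥
    [Ax]  ⊢ p1, p1⊥
  [⊗]  ⊢ p1, p1, (p1⊥ ⊗ p1⊥)
    [Ax]  ⊢ p1, p1⊥
    [Ax]  ⊢ p1, p1⊥

Result: YES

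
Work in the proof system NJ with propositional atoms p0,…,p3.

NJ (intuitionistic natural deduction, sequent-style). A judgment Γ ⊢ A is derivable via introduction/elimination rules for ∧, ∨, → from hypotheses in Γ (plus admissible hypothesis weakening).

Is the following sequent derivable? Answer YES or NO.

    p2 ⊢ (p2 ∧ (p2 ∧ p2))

Proof tree:
[∧I] p2 ⊢ (p2 ∧ (p2 ∧ p2))
  [Ax] p2 ⊢ p2
  [∧I] p2 ⊢ (p2 ∧ p2)
    [Ax] p2 ⊢ p2
    [Ax] p2 ⊢ p2

Result: YES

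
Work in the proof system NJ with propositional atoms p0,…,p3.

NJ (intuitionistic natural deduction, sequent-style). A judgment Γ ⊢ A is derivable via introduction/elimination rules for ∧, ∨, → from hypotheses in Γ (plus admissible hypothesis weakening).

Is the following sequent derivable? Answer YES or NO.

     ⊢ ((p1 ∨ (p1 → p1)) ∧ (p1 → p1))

Derivation (root first):
[∧I]  ⊢ ((p1 ∨ (p1 → p1)) ∧ (p1 → p1))
  [∨I₂]  ⊢ (p1 ∨ (p1 → p1))
    [→I]  ⊢ (p1 → p1)
      [Ax] p1 ⊢ p1
  [→I]  ⊢ (p1 → p1)
    [Ax] p1 ⊢ p1

Result: YES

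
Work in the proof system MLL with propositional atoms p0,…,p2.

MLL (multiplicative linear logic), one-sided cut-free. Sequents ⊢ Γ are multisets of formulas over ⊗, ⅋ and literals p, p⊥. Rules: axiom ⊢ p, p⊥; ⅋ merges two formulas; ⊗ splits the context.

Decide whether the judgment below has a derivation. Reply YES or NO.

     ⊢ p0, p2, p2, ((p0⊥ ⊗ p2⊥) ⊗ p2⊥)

Derivation (root first):
[⊗]  ⊢ p0, p2, p2, ((p0⊥ ⊗ p2⊥) ⊗ p2⊥)
  [⊗]  ⊢ p0, p2, (p0⊥ ⊗ p2⊥)
    [Ax]  ⊢ p0, p0⊥
    [Ax]  ⊢ p2, p2⊥
  [Ax]  ⊢ p2, p2⊥

Result: YES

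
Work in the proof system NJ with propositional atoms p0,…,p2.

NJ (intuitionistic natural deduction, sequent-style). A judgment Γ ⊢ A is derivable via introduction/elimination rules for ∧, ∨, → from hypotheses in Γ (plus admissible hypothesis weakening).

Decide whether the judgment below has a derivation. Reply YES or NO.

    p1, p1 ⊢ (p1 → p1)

Derivation (root first):
[→I] p1, p1 ⊢ (p1 → p1)
  [Wk] p1, p1, p1 ⊢ p1
    [Wk] p1, p1 ⊢ p1
      [Ax] p1 ⊢ p1

Result: YES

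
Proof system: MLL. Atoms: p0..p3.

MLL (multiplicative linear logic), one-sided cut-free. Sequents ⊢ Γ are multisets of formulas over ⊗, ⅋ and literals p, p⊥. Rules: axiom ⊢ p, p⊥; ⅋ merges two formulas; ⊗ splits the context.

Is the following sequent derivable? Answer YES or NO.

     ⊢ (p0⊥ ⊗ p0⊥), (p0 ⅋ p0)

Proof tree:
[⅋]  ⊢ (p0⊥ ⊗ p0⊥), (p0 ⅋ p0)
  [⊗]  ⊢ p0, p0, (p0⊥ ⊗ p0⊥)
    [Ax]  ⊢ p0, p0⊥
    [Ax]  ⊢ p0, p0⊥

Result: YES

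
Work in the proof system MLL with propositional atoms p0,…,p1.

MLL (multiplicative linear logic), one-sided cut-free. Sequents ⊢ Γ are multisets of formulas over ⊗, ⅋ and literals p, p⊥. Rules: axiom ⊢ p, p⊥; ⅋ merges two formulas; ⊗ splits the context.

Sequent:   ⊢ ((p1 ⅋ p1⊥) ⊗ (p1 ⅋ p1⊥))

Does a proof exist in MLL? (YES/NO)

Proof tree:
[⊗]  ⊢ ((p1 ⅋ p1⊥) ⊗ (p1 ⅋ p1⊥))
  [⅋]  ⊢ (p1 ⅋ p1⊥)
    [Ax]  ⊢ p1, p1⊥
  [⅋]  ⊢ (p1 ⅋ p1⊥)
    [Ax]  ⊢ p1, p1⊥

Result: YES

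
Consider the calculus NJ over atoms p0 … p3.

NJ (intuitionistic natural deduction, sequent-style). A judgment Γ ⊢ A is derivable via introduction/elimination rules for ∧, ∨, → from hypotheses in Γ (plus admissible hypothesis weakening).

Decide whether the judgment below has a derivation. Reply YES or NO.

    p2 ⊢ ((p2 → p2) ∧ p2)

Proof tree:
[∧I] p2 ⊢ ((p2 → p2) ∧ p2)
  [→I]  ⊢ (p2 → p2)
    [Ax] p2 ⊢ p2
  [Ax] p2 ⊢ p2

Result: YES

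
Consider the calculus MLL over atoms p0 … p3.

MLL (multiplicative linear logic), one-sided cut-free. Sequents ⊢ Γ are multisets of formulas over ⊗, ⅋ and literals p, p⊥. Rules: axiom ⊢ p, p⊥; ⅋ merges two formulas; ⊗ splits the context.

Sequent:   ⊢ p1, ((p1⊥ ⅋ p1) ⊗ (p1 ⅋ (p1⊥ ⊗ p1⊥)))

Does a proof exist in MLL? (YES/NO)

Derivation (root first):
[⊗]  ⊢ p1, ((p1⊥ ⅋ p1) ⊗ (p1 ⅋ (p1⊥ ⊗ p1⊥)))
  [⅋]  ⊢ (p1⊥ ⅋ p1)
    [Ax]  ⊢ p1, p1⊥
  [⅋]  ⊢ p1, (p1 ⅋ (p1⊥ ⊗ p1⊥))
    [⊗]  ⊢ p1, p1, (p1⊥ ⊗ p1⊥)
      [Ax]  ⊢ p1, p1⊥
      [Ax]  ⊢ p1, p1⊥

Result: YES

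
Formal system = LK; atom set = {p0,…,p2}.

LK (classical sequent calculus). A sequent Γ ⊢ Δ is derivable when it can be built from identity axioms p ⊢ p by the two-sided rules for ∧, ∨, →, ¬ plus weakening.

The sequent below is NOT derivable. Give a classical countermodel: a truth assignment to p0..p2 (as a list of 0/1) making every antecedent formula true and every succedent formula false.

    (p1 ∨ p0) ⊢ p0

Search for a countermodel by truth-table:
  v=000: Γ:[(p1 ∨ p0)=F] Δ:[p0=F] refutes=False
  v=001: Γ:[(p1 ∨ p0)=F] Δ:[p0=F] refutes=False
  v=010: Γ:[(p1 ∨ p0)=T] Δ:[p0=F] refutes=True  ← countermodel

Result: [0, 1, 0]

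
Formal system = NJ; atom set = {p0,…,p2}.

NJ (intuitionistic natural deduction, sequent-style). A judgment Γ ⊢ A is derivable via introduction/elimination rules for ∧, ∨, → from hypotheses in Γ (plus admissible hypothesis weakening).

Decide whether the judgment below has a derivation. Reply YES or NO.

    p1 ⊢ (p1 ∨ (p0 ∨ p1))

Derivation (root first):
[∨I₂] p1 ⊢ (p1 ∨ (p0 ∨ p1))
  [∨I₂] p1 ⊢ (p0 ∨ p1)
    [Ax] p1 ⊢ p1

Result: YES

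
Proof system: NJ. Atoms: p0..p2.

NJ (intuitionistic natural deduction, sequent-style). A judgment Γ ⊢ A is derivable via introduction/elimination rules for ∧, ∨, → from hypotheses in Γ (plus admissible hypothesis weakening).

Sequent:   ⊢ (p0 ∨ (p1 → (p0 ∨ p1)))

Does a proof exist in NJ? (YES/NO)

Proof tree:
[∨I₂]  ⊢ (p0 ∨ (p1 → (p0 ∨ p1)))
  [→I]  ⊢ (p1 → (p0 ∨ p1))
    [∨I₂] p1 ⊢ (p0 ∨ p1)
      [Ax] p1 ⊢ p1

Result: YES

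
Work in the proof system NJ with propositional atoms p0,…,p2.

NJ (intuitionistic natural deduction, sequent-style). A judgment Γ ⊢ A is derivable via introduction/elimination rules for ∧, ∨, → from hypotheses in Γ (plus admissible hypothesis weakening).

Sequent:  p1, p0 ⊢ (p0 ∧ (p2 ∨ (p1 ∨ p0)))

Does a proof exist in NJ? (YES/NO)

Derivation (root first):
[∧I] p1, p0 ⊢ (p0 ∧ (p2 ∨ (p1 ∨ p0)))
  [Ax] p0 ⊢ p0
  [∨I₂] p0, p1 ⊢ (p2 ∨ (p1 ∨ p0))
    [∨I₂] p0, p1 ⊢ (p1 ∨ p0)
      [Wk] p0, p1 ⊢ p0
        [Ax] p0 ⊢ p0

Result: YES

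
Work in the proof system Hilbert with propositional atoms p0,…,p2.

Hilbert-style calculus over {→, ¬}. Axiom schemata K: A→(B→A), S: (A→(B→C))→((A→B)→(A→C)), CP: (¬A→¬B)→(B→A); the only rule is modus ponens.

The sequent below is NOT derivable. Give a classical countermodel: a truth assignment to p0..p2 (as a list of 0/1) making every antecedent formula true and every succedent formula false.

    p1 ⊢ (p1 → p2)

Search for a countermodel by truth-table:
  v=000: Γ:[p1=F] Δ:[(p1 → p2)=T] refutes=False
  v=001: Γ:[p1=F] Δ:[(p1 → p2)=T] refutes=False
  v=010: Γ:[p1=T] Δ:[(p1 → p2)=F] refutes=True  ← countermodel

Result: [0, 1, 0]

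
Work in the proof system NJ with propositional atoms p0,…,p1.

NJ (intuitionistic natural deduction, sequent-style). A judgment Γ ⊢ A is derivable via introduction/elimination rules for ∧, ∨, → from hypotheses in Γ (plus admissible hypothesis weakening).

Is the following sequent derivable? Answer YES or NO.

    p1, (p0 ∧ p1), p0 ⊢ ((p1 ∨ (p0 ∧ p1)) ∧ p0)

Proof tree:
[∧I] p1, (p0 ∧ p1), p0 ⊢ ((p1 ∨ (p0 ∧ p1)) ∧ p0)
  [∨I₂] p1, (p0 ∧ p1), p0 ⊢ (p1 ∨ (p0 ∧ p1))
    [∧I] p1, (p0 ∧ p1), p0 ⊢ (p0 ∧ p1)
      [Wk] p0, (p0 ∧ p1) ⊢ p0
        [Ax] p0 ⊢ p0
      [Ax] p1 ⊢ p1
  [Wk] p0, (p0 ∧ p1) ⊢ p0
    [Ax] p0 ⊢ p0

Result: YES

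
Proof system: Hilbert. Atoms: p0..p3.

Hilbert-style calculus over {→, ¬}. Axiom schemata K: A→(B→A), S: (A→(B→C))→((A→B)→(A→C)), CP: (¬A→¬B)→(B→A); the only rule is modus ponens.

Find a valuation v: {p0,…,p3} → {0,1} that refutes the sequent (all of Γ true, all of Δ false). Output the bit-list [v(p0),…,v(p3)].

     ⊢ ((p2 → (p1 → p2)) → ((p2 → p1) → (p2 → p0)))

Truth-table refutation:
  v=0000: Γ:[] Δ:[((p2 → (p1 → p2)) → ((p2 → p1) → (p2 → p0)))=T] refutes=False
  v=0001: Γ:[] Δ:[((p2 → (p1 → p2)) → ((p2 → p1) → (p2 → p0)))=T] refutes=False
  v=0010: Γ:[] Δ:[((p2 → (p1 → p2)) → ((p2 → p1) → (p2 → p0)))=T] refutes=False
  v=0011: Γ:[] Δ:[((p2 → (p1 → p2)) → ((p2 → p1) → (p2 → p0)))=T] refutes=False
  v=0100: Γ:[] Δ:[((p2 → (p1 → p2)) → ((p2 → p1) → (p2 → p0)))=T] refutes=False
  v=0101: Γ:[] Δ:[((p2 → (p1 → p2)) → ((p2 → p1) → (p2 → p0)))=T] refutes=False
  v=0110: Γ:[] Δ:[((p2 → (p1 → p2)) → ((p2 → p1) → (p2 → p0)))=F] refutes=True  ← countermodel

Result: [0, 1, 1, 0]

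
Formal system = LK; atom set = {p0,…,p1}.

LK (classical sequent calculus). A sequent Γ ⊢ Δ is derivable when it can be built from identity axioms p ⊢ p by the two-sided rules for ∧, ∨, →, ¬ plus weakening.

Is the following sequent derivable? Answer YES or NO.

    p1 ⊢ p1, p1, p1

Proof tree:
[WR] p1 ⊢ p1, p1, p1
  [WR] p1 ⊢ p1, p1
    [Ax] p1 ⊢ p1

Result: YES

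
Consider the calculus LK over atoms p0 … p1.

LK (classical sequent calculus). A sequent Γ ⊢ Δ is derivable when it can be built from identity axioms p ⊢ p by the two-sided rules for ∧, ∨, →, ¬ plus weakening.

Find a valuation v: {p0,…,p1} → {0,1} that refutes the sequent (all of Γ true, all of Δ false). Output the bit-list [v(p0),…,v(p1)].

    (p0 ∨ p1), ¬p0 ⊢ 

Enumerate valuations to refute Γ ⊢ Δ:
  v=00: Γ:[(p0 ∨ p1)=F, ¬p0=T] Δ:[] refutes=False
  v=01: Γ:[(p0 ∨ p1)=T, ¬p0=T] Δ:[] refutes=True  ← countermodel

Result: [0, 1]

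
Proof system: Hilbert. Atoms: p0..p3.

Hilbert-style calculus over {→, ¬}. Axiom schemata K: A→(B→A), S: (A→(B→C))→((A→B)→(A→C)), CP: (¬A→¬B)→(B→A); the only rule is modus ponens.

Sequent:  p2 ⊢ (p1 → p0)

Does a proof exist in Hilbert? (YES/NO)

Search for a countermodel by truth-table:
  v=0000: Γ:[p2=F] Δ:[(p1 → p0)=T] refutes=False
  v=0001: Γ:[p2=F] Δ:[(p1 → p0)=T] refutes=False
  v=0010: Γ:[p2=T] Δ:[(p1 → p0)=T] refutes=False
  v=0011: Γ:[p2=T] Δ:[(p1 → p0)=T] refutes=False
  v=0100: Γ:[p2=F] Δ:[(p1 → p0)=F] refutes=False
  v=0101: Γ:[p2=F] Δ:[(p1 → p0)=F] refutes=False
  v=0110: Γ:[p2=T] Δ:[(p1 → p0)=F] refutes=True  ← countermodel

Result: NO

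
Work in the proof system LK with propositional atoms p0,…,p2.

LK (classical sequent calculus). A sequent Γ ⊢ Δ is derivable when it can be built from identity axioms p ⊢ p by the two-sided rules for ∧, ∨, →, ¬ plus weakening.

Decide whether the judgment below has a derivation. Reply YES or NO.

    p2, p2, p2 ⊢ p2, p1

Derivation trace:
[WL] p2, p2, p2 ⊢ p2, p1
  [WL] p2, p2 ⊢ p2, p1
    [WR] p2 ⊢ p2, p1
      [Ax] p2 ⊢ p2

Result: YES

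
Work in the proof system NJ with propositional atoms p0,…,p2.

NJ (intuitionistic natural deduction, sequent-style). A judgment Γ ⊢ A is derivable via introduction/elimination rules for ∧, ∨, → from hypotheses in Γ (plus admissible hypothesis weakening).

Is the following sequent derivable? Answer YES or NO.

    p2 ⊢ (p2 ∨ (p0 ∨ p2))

Derivation trace:
[∨I₂] p2 ⊢ (p2 ∨ (p0 ∨ p2))
  [∨I₂] p2 ⊢ (p0 ∨ p2)
    [Ax] p2 ⊢ p2

Result: YES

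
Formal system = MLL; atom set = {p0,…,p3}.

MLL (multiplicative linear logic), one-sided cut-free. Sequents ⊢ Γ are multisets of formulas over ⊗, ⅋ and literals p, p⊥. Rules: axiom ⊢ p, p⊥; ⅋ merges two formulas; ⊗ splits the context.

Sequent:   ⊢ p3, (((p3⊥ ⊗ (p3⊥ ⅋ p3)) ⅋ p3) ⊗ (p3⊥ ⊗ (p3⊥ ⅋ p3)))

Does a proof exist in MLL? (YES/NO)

Derivation trace:
[⊗]  ⊢ p3, (((p3⊥ ⊗ (p3⊥ ⅋ p3)) ⅋ p3) ⊗ (p3⊥ ⊗ (p3⊥ ⅋ p3)))
  [⅋]  ⊢ ((p3⊥ ⊗ (p3⊥ ⅋ p3)) ⅋ p3)
    [⊗]  ⊢ p3, (p3⊥ ⊗ (p3⊥ ⅋ p3))
      [Ax]  ⊢ p3, p3⊥
      [⅋]  ⊢ (p3⊥ ⅋ p3)
        [Ax]  ⊢ p3, p3⊥
  [⊗]  ⊢ p3, (p3⊥ ⊗ (p3⊥ ⅋ p3))
    [Ax]  ⊢ p3, p3⊥
    [⅋]  ⊢ (p3⊥ ⅋ p3)
      [Ax]  ⊢ p3, p3⊥

Result: YES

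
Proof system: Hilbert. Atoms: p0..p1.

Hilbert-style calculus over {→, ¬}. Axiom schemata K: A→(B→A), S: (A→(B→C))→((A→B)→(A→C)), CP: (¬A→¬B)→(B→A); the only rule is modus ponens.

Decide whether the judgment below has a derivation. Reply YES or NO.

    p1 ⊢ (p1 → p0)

Truth-table refutation:
  v=00: Γ:[p1=F] Δ:[(p1 → p0)=T] refutes=False
  v=01: Γ:[p1=T] Δ:[(p1 → p0)=F] refutes=True  ← countermodel

Result: NO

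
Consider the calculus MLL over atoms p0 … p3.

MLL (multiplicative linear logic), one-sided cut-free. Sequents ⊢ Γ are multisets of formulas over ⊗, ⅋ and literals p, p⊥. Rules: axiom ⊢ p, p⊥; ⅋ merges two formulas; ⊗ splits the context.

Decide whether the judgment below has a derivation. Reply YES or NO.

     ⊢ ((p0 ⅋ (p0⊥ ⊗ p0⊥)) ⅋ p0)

Proof tree:
[⅋]  ⊢ ((p0 ⅋ (p0⊥ ⊗ p0⊥)) ⅋ p0)
  [⅋]  ⊢ p0, (p0 ⅋ (p0⊥ ⊗ p0⊥))
    [⊗]  ⊢ p0, p0, (p0⊥ ⊗ p0⊥)
      [Ax]  ⊢ p0, p0⊥
      [Ax]  ⊢ p0, p0⊥

Result: YES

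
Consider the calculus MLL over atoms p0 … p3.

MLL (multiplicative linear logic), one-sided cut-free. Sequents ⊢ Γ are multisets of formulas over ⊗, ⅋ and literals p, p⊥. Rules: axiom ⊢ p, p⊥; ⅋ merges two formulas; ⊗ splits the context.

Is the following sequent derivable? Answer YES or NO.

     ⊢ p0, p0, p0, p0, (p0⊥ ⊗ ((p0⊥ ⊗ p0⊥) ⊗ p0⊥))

Derivation trace:
[⊗]  ⊢ p0, p0, p0, p0, (p0⊥ ⊗ ((p0⊥ ⊗ p0⊥) ⊗ p0⊥))
  [Ax]  ⊢ p0, p0⊥
  [⊗]  ⊢ p0, p0, p0, ((p0⊥ ⊗ p0⊥) ⊗ p0⊥)
    [⊗]  ⊢ p0, p0, (p0⊥ ⊗ p0⊥)
      [Ax]  ⊢ p0, p0⊥
      [Ax]  ⊢ p0, p0⊥
    [Ax]  ⊢ p0, p0⊥

Result: YES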